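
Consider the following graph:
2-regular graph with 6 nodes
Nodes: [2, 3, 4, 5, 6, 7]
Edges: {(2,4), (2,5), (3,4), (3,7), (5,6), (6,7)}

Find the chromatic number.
χ(G) = 2

Clique number ω(G) = 2 (lower bound: χ ≥ ω).
The graph is bipartite (no odd cycle), so 2 colors suffice: χ(G) = 2.
A valid 2-coloring: color 1: [4, 5, 7]; color 2: [2, 3, 6].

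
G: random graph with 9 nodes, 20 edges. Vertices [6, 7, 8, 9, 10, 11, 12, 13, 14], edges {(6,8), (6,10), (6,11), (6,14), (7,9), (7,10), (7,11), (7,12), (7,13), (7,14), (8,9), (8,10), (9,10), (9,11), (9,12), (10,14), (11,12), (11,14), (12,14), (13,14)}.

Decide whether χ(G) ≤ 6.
Yes, G is 6-colorable

A valid 6-coloring: color 1: [9, 14]; color 2: [6, 7]; color 3: [10, 11, 13]; color 4: [8, 12].
(χ(G) = 4 ≤ 6.)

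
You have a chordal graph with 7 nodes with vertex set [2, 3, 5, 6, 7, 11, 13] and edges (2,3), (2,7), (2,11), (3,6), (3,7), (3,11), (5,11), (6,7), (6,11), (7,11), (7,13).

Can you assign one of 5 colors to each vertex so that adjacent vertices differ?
A valid 5-coloring: color 1: [5, 7]; color 2: [11, 13]; color 3: [3]; color 4: [2, 6].
(χ(G) = 4 ≤ 5.)

Yes, G is 5-colorable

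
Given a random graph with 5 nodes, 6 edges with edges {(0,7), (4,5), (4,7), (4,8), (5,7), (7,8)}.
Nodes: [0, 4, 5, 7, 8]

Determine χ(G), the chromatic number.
χ(G) = 3

Clique number ω(G) = 3 (lower bound: χ ≥ ω).
The clique on [4, 7, 8] has size 3, forcing χ ≥ 3, and the coloring below uses 3 colors, so χ(G) = 3.
A valid 3-coloring: color 1: [7]; color 2: [0, 4]; color 3: [5, 8].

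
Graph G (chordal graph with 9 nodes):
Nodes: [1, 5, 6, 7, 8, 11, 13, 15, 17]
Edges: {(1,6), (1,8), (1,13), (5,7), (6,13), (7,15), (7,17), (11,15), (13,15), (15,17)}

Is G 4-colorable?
Yes, G is 4-colorable

A valid 4-coloring: color 1: [1, 5, 15]; color 2: [7, 8, 11, 13]; color 3: [6, 17].
(χ(G) = 3 ≤ 4.)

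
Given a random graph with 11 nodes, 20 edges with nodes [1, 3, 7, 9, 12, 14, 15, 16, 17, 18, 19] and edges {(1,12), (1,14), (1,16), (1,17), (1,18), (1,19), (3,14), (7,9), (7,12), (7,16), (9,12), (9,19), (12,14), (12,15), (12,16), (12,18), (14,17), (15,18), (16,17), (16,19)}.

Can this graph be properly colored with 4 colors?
A valid 4-coloring: color 1: [3, 12, 17, 19]; color 2: [1, 7, 15]; color 3: [9, 14, 16, 18].
(χ(G) = 3 ≤ 4.)

Yes, G is 4-colorable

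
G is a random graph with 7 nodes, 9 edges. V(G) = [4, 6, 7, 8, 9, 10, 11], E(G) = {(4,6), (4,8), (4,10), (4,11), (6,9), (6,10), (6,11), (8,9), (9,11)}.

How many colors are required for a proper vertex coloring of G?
χ(G) = 3

Clique number ω(G) = 3 (lower bound: χ ≥ ω).
The clique on [6, 9, 11] has size 3, forcing χ ≥ 3, and the coloring below uses 3 colors, so χ(G) = 3.
A valid 3-coloring: color 1: [6, 7, 8]; color 2: [4, 9]; color 3: [10, 11].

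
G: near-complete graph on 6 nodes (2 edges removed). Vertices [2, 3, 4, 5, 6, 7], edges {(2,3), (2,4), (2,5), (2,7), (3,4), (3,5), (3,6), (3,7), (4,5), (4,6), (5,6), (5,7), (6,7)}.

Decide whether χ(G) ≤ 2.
No, G is not 2-colorable

The clique on vertices [2, 3, 4, 5] has size 4 > 2, so it alone needs 4 colors.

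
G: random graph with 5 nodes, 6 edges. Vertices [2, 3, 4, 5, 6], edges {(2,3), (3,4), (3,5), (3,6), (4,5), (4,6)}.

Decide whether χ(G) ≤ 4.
Yes, G is 4-colorable

A valid 4-coloring: color 1: [3]; color 2: [2, 4]; color 3: [5, 6].
(χ(G) = 3 ≤ 4.)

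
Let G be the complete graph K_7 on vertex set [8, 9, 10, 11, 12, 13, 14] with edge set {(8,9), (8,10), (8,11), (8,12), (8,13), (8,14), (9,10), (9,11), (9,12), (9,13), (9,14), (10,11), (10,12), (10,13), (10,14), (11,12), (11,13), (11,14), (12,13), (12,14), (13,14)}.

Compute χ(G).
Clique number ω(G) = 7 (lower bound: χ ≥ ω).
The clique on [8, 9, 10, 11, 12, 13, 14] has size 7, forcing χ ≥ 7, and the coloring below uses 7 colors, so χ(G) = 7.
A valid 7-coloring: color 1: [13]; color 2: [12]; color 3: [11]; color 4: [14]; color 5: [10]; color 6: [9]; color 7: [8].

χ(G) = 7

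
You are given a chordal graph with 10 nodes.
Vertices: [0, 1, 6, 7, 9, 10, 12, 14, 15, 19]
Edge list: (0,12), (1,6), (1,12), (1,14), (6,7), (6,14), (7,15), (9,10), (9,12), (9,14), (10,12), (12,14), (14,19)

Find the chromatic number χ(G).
χ(G) = 3

Clique number ω(G) = 3 (lower bound: χ ≥ ω).
The clique on [1, 6, 14] has size 3, forcing χ ≥ 3, and the coloring below uses 3 colors, so χ(G) = 3.
A valid 3-coloring: color 1: [0, 7, 10, 14]; color 2: [6, 12, 15, 19]; color 3: [1, 9].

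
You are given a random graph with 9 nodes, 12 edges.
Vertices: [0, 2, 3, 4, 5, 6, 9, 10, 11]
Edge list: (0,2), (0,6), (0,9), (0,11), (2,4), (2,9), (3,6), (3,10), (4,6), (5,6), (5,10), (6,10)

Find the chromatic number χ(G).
χ(G) = 3

Clique number ω(G) = 3 (lower bound: χ ≥ ω).
The clique on [0, 2, 9] has size 3, forcing χ ≥ 3, and the coloring below uses 3 colors, so χ(G) = 3.
A valid 3-coloring: color 1: [2, 6, 11]; color 2: [0, 4, 10]; color 3: [3, 5, 9].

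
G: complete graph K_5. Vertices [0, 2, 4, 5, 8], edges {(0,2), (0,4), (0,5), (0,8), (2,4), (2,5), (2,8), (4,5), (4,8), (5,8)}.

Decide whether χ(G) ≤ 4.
No, G is not 4-colorable

The clique on vertices [0, 2, 4, 5, 8] has size 5 > 4, so it alone needs 5 colors.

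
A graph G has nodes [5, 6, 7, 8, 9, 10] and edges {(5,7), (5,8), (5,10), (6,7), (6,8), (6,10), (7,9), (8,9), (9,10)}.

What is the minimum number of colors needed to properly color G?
Clique number ω(G) = 2 (lower bound: χ ≥ ω).
The graph is bipartite (no odd cycle), so 2 colors suffice: χ(G) = 2.
A valid 2-coloring: color 1: [7, 8, 10]; color 2: [5, 6, 9].

χ(G) = 2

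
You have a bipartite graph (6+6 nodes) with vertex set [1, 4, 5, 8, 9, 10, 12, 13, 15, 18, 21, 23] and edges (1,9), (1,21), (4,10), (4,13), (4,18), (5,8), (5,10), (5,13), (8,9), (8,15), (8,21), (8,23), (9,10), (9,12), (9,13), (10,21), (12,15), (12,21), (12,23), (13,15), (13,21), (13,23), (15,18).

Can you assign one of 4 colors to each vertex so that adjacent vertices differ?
Yes, G is 4-colorable

A valid 4-coloring: color 1: [1, 8, 10, 12, 13, 18]; color 2: [4, 5, 9, 15, 21, 23].
(χ(G) = 2 ≤ 4.)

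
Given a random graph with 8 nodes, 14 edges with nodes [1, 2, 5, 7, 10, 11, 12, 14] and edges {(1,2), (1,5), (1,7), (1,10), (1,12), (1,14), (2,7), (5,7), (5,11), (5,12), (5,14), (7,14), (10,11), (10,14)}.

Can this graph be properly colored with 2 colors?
The clique on vertices [1, 5, 7, 14] has size 4 > 2, so it alone needs 4 colors.

No, G is not 2-colorable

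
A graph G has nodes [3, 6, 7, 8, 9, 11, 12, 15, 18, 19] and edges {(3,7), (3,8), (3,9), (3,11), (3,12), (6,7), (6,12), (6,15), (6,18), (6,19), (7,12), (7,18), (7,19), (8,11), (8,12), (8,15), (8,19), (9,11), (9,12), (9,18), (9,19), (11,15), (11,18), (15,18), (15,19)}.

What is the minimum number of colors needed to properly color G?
Clique number ω(G) = 3 (lower bound: χ ≥ ω).
Odd cycle [3, 8, 15, 18, 9] needs 3 colors (χ ≥ 3).
Vertex 11 is adjacent to every vertex of [3, 8, 9, 15, 18], which already need 3 colors among themselves, so 11 needs a new color (χ ≥ 4).
The coloring below uses 4 colors, so χ(G) = 4.
A valid 4-coloring: color 1: [12, 15]; color 2: [7, 8, 9]; color 3: [3, 18, 19]; color 4: [6, 11].

χ(G) = 4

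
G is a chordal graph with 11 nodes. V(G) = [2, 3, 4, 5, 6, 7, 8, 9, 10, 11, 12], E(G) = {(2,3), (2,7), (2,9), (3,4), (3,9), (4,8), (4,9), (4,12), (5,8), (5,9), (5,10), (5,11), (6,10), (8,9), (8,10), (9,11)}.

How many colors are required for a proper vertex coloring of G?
χ(G) = 3

Clique number ω(G) = 3 (lower bound: χ ≥ ω).
The clique on [4, 8, 9] has size 3, forcing χ ≥ 3, and the coloring below uses 3 colors, so χ(G) = 3.
A valid 3-coloring: color 1: [7, 9, 10, 12]; color 2: [3, 6, 8, 11]; color 3: [2, 4, 5].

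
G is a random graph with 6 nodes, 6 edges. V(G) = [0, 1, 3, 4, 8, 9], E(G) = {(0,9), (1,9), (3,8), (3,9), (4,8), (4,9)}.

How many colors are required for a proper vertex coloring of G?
Clique number ω(G) = 2 (lower bound: χ ≥ ω).
The graph is bipartite (no odd cycle), so 2 colors suffice: χ(G) = 2.
A valid 2-coloring: color 1: [8, 9]; color 2: [0, 1, 3, 4].

χ(G) = 2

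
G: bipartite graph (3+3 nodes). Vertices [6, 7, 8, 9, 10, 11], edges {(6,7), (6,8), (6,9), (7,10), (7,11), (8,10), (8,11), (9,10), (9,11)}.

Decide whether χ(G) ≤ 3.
Yes, G is 3-colorable

A valid 3-coloring: color 1: [6, 10, 11]; color 2: [7, 8, 9].
(χ(G) = 2 ≤ 3.)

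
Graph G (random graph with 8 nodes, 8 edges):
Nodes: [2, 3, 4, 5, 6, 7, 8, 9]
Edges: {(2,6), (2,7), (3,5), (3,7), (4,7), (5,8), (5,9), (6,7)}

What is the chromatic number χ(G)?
χ(G) = 3

Clique number ω(G) = 3 (lower bound: χ ≥ ω).
The clique on [2, 6, 7] has size 3, forcing χ ≥ 3, and the coloring below uses 3 colors, so χ(G) = 3.
A valid 3-coloring: color 1: [5, 7]; color 2: [3, 4, 6, 8, 9]; color 3: [2].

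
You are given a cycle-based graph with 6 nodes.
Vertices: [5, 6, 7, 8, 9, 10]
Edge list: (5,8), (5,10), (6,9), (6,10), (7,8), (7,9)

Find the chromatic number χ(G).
Clique number ω(G) = 2 (lower bound: χ ≥ ω).
The graph is bipartite (no odd cycle), so 2 colors suffice: χ(G) = 2.
A valid 2-coloring: color 1: [8, 9, 10]; color 2: [5, 6, 7].

χ(G) = 2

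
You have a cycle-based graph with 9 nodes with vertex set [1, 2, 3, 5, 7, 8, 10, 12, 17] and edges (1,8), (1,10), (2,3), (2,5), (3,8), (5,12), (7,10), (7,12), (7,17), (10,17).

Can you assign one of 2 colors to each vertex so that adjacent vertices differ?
No, G is not 2-colorable

The clique on vertices [7, 10, 17] has size 3 > 2, so it alone needs 3 colors.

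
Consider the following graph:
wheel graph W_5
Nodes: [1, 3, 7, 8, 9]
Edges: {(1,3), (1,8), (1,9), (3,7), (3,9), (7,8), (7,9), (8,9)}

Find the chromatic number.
χ(G) = 3

Clique number ω(G) = 3 (lower bound: χ ≥ ω).
The clique on [1, 8, 9] has size 3, forcing χ ≥ 3, and the coloring below uses 3 colors, so χ(G) = 3.
A valid 3-coloring: color 1: [9]; color 2: [3, 8]; color 3: [1, 7].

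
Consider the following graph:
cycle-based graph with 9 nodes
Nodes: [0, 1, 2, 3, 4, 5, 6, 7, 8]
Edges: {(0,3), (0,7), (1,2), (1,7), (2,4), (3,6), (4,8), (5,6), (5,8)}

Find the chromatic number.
χ(G) = 3

Clique number ω(G) = 2 (lower bound: χ ≥ ω).
Odd cycle [3, 6, 5, 8, 4, 2, 1, 7, 0] needs 3 colors (χ ≥ 3).
The coloring below uses 3 colors, so χ(G) = 3.
A valid 3-coloring: color 1: [3, 4, 5, 7]; color 2: [0, 2, 6, 8]; color 3: [1].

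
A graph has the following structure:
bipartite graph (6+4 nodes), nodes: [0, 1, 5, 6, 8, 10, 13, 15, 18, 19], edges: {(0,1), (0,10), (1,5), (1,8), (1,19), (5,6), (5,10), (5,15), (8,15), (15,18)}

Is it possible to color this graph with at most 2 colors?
Yes, G is 2-colorable

A valid 2-coloring: color 1: [0, 5, 8, 13, 18, 19]; color 2: [1, 6, 10, 15].
(χ(G) = 2 ≤ 2.)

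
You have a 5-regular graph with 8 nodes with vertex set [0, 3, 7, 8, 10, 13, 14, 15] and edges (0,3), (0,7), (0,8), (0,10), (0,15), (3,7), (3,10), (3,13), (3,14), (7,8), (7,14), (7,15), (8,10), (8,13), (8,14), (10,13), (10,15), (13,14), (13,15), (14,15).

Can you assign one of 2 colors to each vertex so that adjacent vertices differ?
No, G is not 2-colorable

The clique on vertices [0, 8, 10] has size 3 > 2, so it alone needs 3 colors.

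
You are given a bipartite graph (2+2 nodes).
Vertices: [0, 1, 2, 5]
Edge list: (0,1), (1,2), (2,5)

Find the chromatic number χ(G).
χ(G) = 2

Clique number ω(G) = 2 (lower bound: χ ≥ ω).
The graph is bipartite (no odd cycle), so 2 colors suffice: χ(G) = 2.
A valid 2-coloring: color 1: [1, 5]; color 2: [0, 2].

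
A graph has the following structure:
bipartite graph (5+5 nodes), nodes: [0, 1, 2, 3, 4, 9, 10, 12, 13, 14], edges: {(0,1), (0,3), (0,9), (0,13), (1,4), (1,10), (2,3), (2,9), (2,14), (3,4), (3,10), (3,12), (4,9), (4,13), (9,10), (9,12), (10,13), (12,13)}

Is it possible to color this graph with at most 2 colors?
Yes, G is 2-colorable

A valid 2-coloring: color 1: [1, 3, 9, 13, 14]; color 2: [0, 2, 4, 10, 12].
(χ(G) = 2 ≤ 2.)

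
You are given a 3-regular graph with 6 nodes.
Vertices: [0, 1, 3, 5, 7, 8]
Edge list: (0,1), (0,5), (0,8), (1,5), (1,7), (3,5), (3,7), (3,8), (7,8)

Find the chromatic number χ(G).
Clique number ω(G) = 3 (lower bound: χ ≥ ω).
The clique on [0, 1, 5] has size 3, forcing χ ≥ 3, and the coloring below uses 3 colors, so χ(G) = 3.
A valid 3-coloring: color 1: [0, 7]; color 2: [5, 8]; color 3: [1, 3].

χ(G) = 3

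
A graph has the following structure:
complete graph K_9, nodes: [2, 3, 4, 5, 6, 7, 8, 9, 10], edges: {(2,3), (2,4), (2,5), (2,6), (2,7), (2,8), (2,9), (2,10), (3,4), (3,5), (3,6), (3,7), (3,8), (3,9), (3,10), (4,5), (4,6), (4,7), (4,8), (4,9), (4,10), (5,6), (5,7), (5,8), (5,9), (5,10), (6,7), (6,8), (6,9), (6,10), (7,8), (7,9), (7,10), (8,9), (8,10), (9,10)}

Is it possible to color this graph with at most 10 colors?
A valid 10-coloring: color 1: [2]; color 2: [6]; color 3: [9]; color 4: [3]; color 5: [8]; color 6: [4]; color 7: [7]; color 8: [5]; color 9: [10].
(χ(G) = 9 ≤ 10.)

Yes, G is 10-colorable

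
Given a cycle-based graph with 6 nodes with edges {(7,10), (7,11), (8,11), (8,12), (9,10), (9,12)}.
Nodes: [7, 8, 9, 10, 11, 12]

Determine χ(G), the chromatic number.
Clique number ω(G) = 2 (lower bound: χ ≥ ω).
The graph is bipartite (no odd cycle), so 2 colors suffice: χ(G) = 2.
A valid 2-coloring: color 1: [10, 11, 12]; color 2: [7, 8, 9].

χ(G) = 2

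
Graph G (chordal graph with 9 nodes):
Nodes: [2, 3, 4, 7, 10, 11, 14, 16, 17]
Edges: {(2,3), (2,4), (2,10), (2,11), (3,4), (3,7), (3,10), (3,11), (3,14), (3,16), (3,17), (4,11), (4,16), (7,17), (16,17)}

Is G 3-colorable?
No, G is not 3-colorable

The clique on vertices [2, 3, 4, 11] has size 4 > 3, so it alone needs 4 colors.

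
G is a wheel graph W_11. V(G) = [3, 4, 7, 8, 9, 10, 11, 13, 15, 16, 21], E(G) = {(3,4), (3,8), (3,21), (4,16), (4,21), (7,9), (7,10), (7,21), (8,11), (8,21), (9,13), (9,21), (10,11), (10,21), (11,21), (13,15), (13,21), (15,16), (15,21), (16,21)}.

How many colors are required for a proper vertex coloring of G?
χ(G) = 3

Clique number ω(G) = 3 (lower bound: χ ≥ ω).
The clique on [3, 8, 21] has size 3, forcing χ ≥ 3, and the coloring below uses 3 colors, so χ(G) = 3.
A valid 3-coloring: color 1: [21]; color 2: [4, 8, 9, 10, 15]; color 3: [3, 7, 11, 13, 16].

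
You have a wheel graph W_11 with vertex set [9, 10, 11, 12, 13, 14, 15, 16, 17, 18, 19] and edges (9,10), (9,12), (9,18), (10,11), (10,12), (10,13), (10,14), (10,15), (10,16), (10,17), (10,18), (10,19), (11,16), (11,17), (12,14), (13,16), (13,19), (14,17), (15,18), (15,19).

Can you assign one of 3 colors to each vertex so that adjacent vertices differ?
Yes, G is 3-colorable

A valid 3-coloring: color 1: [10]; color 2: [9, 11, 13, 14, 15]; color 3: [12, 16, 17, 18, 19].
(χ(G) = 3 ≤ 3.)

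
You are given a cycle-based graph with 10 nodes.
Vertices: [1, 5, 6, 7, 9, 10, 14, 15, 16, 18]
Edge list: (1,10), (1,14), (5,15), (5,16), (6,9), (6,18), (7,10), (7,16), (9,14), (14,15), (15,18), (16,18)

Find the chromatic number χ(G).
χ(G) = 3

Clique number ω(G) = 2 (lower bound: χ ≥ ω).
Odd cycle [15, 5, 16, 7, 10, 1, 14] needs 3 colors (χ ≥ 3).
The coloring below uses 3 colors, so χ(G) = 3.
A valid 3-coloring: color 1: [5, 7, 14, 18]; color 2: [1, 9, 15, 16]; color 3: [6, 10].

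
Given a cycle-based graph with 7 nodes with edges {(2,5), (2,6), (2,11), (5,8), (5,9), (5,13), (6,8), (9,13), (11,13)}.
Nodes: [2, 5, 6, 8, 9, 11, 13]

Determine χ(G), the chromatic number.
χ(G) = 3

Clique number ω(G) = 3 (lower bound: χ ≥ ω).
The clique on [5, 9, 13] has size 3, forcing χ ≥ 3, and the coloring below uses 3 colors, so χ(G) = 3.
A valid 3-coloring: color 1: [5, 6, 11]; color 2: [2, 8, 13]; color 3: [9].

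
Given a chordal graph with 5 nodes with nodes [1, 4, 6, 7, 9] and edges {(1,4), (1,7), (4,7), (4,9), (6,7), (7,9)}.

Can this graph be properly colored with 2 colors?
No, G is not 2-colorable

The clique on vertices [4, 7, 9] has size 3 > 2, so it alone needs 3 colors.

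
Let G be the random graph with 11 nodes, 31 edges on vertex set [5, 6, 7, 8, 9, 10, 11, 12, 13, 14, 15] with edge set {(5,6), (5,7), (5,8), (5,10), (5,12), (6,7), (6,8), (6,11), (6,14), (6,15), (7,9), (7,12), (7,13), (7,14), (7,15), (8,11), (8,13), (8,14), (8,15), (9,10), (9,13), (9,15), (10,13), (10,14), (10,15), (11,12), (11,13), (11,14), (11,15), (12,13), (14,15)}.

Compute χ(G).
Clique number ω(G) = 5 (lower bound: χ ≥ ω).
The clique on [6, 8, 11, 14, 15] has size 5, forcing χ ≥ 5, and the coloring below uses 5 colors, so χ(G) = 5.
A valid 5-coloring: color 1: [12, 15]; color 2: [7, 8, 10]; color 3: [5, 13, 14]; color 4: [6, 9]; color 5: [11].

χ(G) = 5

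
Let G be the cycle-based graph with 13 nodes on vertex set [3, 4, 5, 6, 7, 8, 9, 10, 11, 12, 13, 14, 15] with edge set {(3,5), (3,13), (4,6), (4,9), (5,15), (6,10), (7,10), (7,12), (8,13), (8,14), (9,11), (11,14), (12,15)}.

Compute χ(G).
χ(G) = 3

Clique number ω(G) = 2 (lower bound: χ ≥ ω).
Odd cycle [11, 14, 8, 13, 3, 5, 15, 12, 7, 10, 6, 4, 9] needs 3 colors (χ ≥ 3).
The coloring below uses 3 colors, so χ(G) = 3.
A valid 3-coloring: color 1: [3, 4, 7, 8, 11, 15]; color 2: [5, 9, 10, 12, 13, 14]; color 3: [6].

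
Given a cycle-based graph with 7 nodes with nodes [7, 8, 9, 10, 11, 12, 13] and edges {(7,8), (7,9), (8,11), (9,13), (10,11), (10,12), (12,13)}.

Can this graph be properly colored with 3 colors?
Yes, G is 3-colorable

A valid 3-coloring: color 1: [7, 11, 12]; color 2: [8, 9, 10]; color 3: [13].
(χ(G) = 3 ≤ 3.)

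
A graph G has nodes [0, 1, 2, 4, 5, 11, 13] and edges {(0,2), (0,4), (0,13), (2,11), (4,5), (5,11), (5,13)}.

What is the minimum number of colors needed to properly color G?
χ(G) = 3

Clique number ω(G) = 2 (lower bound: χ ≥ ω).
Odd cycle [0, 2, 11, 5, 4] needs 3 colors (χ ≥ 3).
The coloring below uses 3 colors, so χ(G) = 3.
A valid 3-coloring: color 1: [0, 1, 5]; color 2: [2, 4, 13]; color 3: [11].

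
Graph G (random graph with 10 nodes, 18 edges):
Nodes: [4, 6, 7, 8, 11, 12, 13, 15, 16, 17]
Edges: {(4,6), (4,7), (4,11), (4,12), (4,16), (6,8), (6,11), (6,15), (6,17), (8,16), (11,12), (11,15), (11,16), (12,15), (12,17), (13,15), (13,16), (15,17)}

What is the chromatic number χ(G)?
χ(G) = 3

Clique number ω(G) = 3 (lower bound: χ ≥ ω).
The clique on [4, 11, 16] has size 3, forcing χ ≥ 3, and the coloring below uses 3 colors, so χ(G) = 3.
A valid 3-coloring: color 1: [4, 8, 15]; color 2: [6, 7, 12, 16]; color 3: [11, 13, 17].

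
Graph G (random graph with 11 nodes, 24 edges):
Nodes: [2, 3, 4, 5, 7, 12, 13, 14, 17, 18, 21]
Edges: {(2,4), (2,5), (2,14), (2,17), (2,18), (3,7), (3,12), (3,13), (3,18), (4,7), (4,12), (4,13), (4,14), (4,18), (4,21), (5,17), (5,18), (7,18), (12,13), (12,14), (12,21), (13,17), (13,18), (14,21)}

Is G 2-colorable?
No, G is not 2-colorable

The clique on vertices [4, 12, 14, 21] has size 4 > 2, so it alone needs 4 colors.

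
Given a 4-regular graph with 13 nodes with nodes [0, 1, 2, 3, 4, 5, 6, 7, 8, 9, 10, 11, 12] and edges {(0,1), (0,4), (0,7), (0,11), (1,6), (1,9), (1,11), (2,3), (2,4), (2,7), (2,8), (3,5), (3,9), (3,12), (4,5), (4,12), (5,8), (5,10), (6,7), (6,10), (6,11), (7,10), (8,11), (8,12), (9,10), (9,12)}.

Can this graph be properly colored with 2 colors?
No, G is not 2-colorable

The clique on vertices [0, 1, 11] has size 3 > 2, so it alone needs 3 colors.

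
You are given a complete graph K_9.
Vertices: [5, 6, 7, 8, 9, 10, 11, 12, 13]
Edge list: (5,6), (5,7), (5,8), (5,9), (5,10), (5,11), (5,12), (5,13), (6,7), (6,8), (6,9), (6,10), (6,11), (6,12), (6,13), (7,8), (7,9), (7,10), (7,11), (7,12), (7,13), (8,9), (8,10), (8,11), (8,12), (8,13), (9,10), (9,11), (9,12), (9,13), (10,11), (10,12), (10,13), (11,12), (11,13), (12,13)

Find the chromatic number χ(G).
Clique number ω(G) = 9 (lower bound: χ ≥ ω).
The clique on [5, 6, 7, 8, 9, 10, 11, 12, 13] has size 9, forcing χ ≥ 9, and the coloring below uses 9 colors, so χ(G) = 9.
A valid 9-coloring: color 1: [13]; color 2: [8]; color 3: [10]; color 4: [5]; color 5: [12]; color 6: [9]; color 7: [7]; color 8: [11]; color 9: [6].

χ(G) = 9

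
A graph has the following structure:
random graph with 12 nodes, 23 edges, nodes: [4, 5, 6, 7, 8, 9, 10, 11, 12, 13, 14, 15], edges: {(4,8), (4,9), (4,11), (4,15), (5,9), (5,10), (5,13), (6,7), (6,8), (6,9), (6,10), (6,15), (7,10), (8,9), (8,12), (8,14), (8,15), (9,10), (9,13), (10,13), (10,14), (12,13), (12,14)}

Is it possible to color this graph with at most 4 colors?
Yes, G is 4-colorable

A valid 4-coloring: color 1: [8, 10, 11]; color 2: [7, 9, 12, 15]; color 3: [4, 6, 13, 14]; color 4: [5].
(χ(G) = 4 ≤ 4.)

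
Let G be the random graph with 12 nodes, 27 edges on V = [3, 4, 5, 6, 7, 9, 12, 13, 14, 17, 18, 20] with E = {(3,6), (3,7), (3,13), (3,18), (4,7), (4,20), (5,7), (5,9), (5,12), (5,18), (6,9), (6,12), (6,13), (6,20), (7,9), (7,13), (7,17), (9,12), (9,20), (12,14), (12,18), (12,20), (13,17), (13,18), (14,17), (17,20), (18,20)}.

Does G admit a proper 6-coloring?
Yes, G is 6-colorable

A valid 6-coloring: color 1: [6, 7, 14, 18]; color 2: [5, 13, 20]; color 3: [3, 4, 12, 17]; color 4: [9].
(χ(G) = 4 ≤ 6.)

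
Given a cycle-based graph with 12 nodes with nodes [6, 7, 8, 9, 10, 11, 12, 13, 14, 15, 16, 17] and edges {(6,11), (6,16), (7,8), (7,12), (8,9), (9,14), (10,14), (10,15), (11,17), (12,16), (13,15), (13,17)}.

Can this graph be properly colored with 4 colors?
A valid 4-coloring: color 1: [6, 8, 12, 14, 15, 17]; color 2: [7, 9, 10, 11, 13, 16].
(χ(G) = 2 ≤ 4.)

Yes, G is 4-colorable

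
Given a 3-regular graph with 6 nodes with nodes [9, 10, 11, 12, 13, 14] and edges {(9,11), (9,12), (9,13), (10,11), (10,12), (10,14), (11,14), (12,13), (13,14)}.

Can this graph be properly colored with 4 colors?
A valid 4-coloring: color 1: [9, 10]; color 2: [11, 13]; color 3: [12, 14].
(χ(G) = 3 ≤ 4.)

Yes, G is 4-colorable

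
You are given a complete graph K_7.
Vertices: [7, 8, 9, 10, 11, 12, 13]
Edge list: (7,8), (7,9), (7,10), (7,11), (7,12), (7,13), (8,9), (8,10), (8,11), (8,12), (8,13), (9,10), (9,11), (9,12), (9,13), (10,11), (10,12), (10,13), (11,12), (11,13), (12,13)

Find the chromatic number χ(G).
χ(G) = 7

Clique number ω(G) = 7 (lower bound: χ ≥ ω).
The clique on [7, 8, 9, 10, 11, 12, 13] has size 7, forcing χ ≥ 7, and the coloring below uses 7 colors, so χ(G) = 7.
A valid 7-coloring: color 1: [10]; color 2: [7]; color 3: [9]; color 4: [12]; color 5: [8]; color 6: [13]; color 7: [11].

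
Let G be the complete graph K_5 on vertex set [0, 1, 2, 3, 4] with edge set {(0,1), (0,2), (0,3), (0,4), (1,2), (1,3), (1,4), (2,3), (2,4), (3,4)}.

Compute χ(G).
Clique number ω(G) = 5 (lower bound: χ ≥ ω).
The clique on [0, 1, 2, 3, 4] has size 5, forcing χ ≥ 5, and the coloring below uses 5 colors, so χ(G) = 5.
A valid 5-coloring: color 1: [1]; color 2: [3]; color 3: [0]; color 4: [4]; color 5: [2].

χ(G) = 5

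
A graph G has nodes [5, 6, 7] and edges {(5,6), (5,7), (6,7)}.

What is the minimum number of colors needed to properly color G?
χ(G) = 3

Clique number ω(G) = 3 (lower bound: χ ≥ ω).
The clique on [5, 6, 7] has size 3, forcing χ ≥ 3, and the coloring below uses 3 colors, so χ(G) = 3.
A valid 3-coloring: color 1: [5]; color 2: [7]; color 3: [6].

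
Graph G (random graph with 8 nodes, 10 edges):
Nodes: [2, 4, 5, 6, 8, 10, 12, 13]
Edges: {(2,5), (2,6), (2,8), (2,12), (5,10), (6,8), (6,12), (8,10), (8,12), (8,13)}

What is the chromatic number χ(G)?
χ(G) = 4

Clique number ω(G) = 4 (lower bound: χ ≥ ω).
The clique on [2, 6, 8, 12] has size 4, forcing χ ≥ 4, and the coloring below uses 4 colors, so χ(G) = 4.
A valid 4-coloring: color 1: [4, 5, 8]; color 2: [2, 10, 13]; color 3: [12]; color 4: [6].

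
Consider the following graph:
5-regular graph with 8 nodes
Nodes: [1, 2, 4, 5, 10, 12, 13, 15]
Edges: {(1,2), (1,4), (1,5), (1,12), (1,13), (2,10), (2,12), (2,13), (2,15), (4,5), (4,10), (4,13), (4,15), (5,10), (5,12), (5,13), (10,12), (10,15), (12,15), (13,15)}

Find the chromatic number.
Clique number ω(G) = 4 (lower bound: χ ≥ ω).
The clique on [1, 4, 5, 13] has size 4, forcing χ ≥ 4, and the coloring below uses 4 colors, so χ(G) = 4.
A valid 4-coloring: color 1: [2, 4]; color 2: [5, 15]; color 3: [12, 13]; color 4: [1, 10].

χ(G) = 4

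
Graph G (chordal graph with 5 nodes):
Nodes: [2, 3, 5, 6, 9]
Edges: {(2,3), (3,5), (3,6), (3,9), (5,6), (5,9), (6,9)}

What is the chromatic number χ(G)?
Clique number ω(G) = 4 (lower bound: χ ≥ ω).
The clique on [3, 5, 6, 9] has size 4, forcing χ ≥ 4, and the coloring below uses 4 colors, so χ(G) = 4.
A valid 4-coloring: color 1: [3]; color 2: [2, 6]; color 3: [5]; color 4: [9].

χ(G) = 4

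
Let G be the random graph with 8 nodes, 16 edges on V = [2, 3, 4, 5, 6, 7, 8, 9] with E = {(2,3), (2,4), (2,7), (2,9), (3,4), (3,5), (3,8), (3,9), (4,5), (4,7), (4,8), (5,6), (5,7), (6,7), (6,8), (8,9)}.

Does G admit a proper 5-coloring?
Yes, G is 5-colorable

A valid 5-coloring: color 1: [3, 7]; color 2: [4, 6, 9]; color 3: [2, 5, 8].
(χ(G) = 3 ≤ 5.)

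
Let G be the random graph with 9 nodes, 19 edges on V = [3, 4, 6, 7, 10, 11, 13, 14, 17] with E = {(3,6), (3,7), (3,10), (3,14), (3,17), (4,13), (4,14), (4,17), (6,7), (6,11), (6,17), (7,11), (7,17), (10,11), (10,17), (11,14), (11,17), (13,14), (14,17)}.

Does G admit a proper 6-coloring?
A valid 6-coloring: color 1: [13, 17]; color 2: [3, 4, 11]; color 3: [7, 10, 14]; color 4: [6].
(χ(G) = 4 ≤ 6.)

Yes, G is 6-colorable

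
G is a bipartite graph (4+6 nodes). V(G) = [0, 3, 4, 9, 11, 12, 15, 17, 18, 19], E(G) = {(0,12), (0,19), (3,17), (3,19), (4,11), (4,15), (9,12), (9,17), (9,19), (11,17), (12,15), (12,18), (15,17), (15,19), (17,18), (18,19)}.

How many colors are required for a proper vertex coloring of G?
Clique number ω(G) = 2 (lower bound: χ ≥ ω).
The graph is bipartite (no odd cycle), so 2 colors suffice: χ(G) = 2.
A valid 2-coloring: color 1: [4, 12, 17, 19]; color 2: [0, 3, 9, 11, 15, 18].

χ(G) = 2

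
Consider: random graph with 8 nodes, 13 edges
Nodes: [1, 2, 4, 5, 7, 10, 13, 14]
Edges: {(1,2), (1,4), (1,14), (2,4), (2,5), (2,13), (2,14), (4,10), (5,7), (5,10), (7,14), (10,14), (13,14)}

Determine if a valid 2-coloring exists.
No, G is not 2-colorable

The clique on vertices [1, 2, 4] has size 3 > 2, so it alone needs 3 colors.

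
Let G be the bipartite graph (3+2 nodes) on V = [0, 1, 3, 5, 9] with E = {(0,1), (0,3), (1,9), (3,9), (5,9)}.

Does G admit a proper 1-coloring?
No, G is not 1-colorable

Edge (0,1) forces its endpoints to differ, so 1 color is not enough.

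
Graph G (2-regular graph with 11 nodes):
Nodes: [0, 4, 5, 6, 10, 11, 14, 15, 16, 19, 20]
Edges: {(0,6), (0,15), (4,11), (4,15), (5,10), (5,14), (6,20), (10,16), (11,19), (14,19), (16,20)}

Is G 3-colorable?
A valid 3-coloring: color 1: [0, 4, 10, 19, 20]; color 2: [6, 11, 14, 15, 16]; color 3: [5].
(χ(G) = 3 ≤ 3.)

Yes, G is 3-colorable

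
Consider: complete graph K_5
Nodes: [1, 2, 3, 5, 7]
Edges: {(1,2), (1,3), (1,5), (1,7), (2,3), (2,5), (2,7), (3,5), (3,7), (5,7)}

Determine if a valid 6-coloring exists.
Yes, G is 6-colorable

A valid 6-coloring: color 1: [7]; color 2: [3]; color 3: [2]; color 4: [5]; color 5: [1].
(χ(G) = 5 ≤ 6.)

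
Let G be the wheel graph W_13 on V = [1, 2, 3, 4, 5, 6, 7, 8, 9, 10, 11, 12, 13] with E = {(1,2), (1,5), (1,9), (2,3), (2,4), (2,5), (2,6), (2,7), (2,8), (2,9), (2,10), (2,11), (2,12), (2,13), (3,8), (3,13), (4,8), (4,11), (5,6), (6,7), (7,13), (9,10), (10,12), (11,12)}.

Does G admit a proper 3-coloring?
Yes, G is 3-colorable

A valid 3-coloring: color 1: [2]; color 2: [3, 4, 5, 7, 9, 12]; color 3: [1, 6, 8, 10, 11, 13].
(χ(G) = 3 ≤ 3.)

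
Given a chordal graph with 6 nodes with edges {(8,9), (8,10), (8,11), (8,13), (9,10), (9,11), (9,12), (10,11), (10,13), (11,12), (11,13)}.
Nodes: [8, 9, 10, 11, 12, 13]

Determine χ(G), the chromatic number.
Clique number ω(G) = 4 (lower bound: χ ≥ ω).
The clique on [8, 9, 10, 11] has size 4, forcing χ ≥ 4, and the coloring below uses 4 colors, so χ(G) = 4.
A valid 4-coloring: color 1: [11]; color 2: [8, 12]; color 3: [9, 13]; color 4: [10].

χ(G) = 4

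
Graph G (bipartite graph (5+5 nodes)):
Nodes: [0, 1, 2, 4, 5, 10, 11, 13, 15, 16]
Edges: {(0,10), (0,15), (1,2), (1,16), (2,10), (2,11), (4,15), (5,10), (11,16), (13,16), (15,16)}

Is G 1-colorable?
Edge (0,10) forces its endpoints to differ, so 1 color is not enough.

No, G is not 1-colorable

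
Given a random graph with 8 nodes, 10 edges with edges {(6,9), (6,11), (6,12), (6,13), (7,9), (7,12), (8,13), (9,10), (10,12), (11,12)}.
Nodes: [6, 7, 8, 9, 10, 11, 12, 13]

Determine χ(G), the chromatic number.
χ(G) = 3

Clique number ω(G) = 3 (lower bound: χ ≥ ω).
The clique on [6, 11, 12] has size 3, forcing χ ≥ 3, and the coloring below uses 3 colors, so χ(G) = 3.
A valid 3-coloring: color 1: [9, 12, 13]; color 2: [6, 7, 8, 10]; color 3: [11].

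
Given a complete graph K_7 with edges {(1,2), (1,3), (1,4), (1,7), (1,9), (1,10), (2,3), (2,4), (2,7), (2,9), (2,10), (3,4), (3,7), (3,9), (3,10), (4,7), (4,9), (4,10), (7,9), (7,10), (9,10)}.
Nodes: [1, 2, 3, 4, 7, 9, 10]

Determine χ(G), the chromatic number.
χ(G) = 7

Clique number ω(G) = 7 (lower bound: χ ≥ ω).
The clique on [1, 2, 3, 4, 7, 9, 10] has size 7, forcing χ ≥ 7, and the coloring below uses 7 colors, so χ(G) = 7.
A valid 7-coloring: color 1: [7]; color 2: [4]; color 3: [2]; color 4: [10]; color 5: [1]; color 6: [9]; color 7: [3].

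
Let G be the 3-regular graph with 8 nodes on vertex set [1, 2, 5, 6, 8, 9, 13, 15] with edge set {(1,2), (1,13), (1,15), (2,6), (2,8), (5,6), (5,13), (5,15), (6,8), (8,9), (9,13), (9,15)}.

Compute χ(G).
χ(G) = 3

Clique number ω(G) = 3 (lower bound: χ ≥ ω).
The clique on [2, 6, 8] has size 3, forcing χ ≥ 3, and the coloring below uses 3 colors, so χ(G) = 3.
A valid 3-coloring: color 1: [1, 6, 9]; color 2: [8, 13, 15]; color 3: [2, 5].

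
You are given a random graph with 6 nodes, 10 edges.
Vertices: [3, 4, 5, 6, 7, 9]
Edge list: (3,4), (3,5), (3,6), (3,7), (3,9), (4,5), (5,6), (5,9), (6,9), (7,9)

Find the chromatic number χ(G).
χ(G) = 4

Clique number ω(G) = 4 (lower bound: χ ≥ ω).
The clique on [3, 5, 6, 9] has size 4, forcing χ ≥ 4, and the coloring below uses 4 colors, so χ(G) = 4.
A valid 4-coloring: color 1: [3]; color 2: [5, 7]; color 3: [4, 9]; color 4: [6].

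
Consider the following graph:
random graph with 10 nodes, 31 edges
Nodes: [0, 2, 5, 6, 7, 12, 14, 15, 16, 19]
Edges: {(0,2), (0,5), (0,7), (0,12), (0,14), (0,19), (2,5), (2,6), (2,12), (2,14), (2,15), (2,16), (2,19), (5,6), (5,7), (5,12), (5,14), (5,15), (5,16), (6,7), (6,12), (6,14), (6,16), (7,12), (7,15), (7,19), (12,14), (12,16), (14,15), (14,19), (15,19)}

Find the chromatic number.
χ(G) = 5

Clique number ω(G) = 5 (lower bound: χ ≥ ω).
The clique on [0, 2, 5, 12, 14] has size 5, forcing χ ≥ 5, and the coloring below uses 5 colors, so χ(G) = 5.
A valid 5-coloring: color 1: [2, 7]; color 2: [5, 19]; color 3: [14, 16]; color 4: [12, 15]; color 5: [0, 6].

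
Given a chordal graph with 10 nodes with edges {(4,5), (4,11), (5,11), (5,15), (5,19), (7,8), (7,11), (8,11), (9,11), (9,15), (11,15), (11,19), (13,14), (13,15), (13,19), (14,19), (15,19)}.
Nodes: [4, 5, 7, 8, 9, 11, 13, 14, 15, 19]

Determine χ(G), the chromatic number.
χ(G) = 4

Clique number ω(G) = 4 (lower bound: χ ≥ ω).
The clique on [5, 11, 15, 19] has size 4, forcing χ ≥ 4, and the coloring below uses 4 colors, so χ(G) = 4.
A valid 4-coloring: color 1: [11, 13]; color 2: [4, 7, 14, 15]; color 3: [8, 9, 19]; color 4: [5].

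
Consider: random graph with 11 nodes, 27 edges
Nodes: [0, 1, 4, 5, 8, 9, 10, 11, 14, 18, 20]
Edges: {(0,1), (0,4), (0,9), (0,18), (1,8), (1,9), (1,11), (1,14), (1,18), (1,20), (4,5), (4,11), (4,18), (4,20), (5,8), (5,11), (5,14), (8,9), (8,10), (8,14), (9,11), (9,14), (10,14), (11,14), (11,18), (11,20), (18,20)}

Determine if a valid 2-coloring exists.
No, G is not 2-colorable

The clique on vertices [1, 8, 9, 14] has size 4 > 2, so it alone needs 4 colors.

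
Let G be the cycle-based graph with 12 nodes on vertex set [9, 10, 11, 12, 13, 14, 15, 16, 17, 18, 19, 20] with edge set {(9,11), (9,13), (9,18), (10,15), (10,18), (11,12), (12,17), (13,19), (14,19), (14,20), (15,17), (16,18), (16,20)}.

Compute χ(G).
χ(G) = 3

Clique number ω(G) = 2 (lower bound: χ ≥ ω).
Odd cycle [11, 12, 17, 15, 10, 18, 9] needs 3 colors (χ ≥ 3).
The coloring below uses 3 colors, so χ(G) = 3.
A valid 3-coloring: color 1: [9, 12, 15, 16, 19]; color 2: [11, 13, 14, 17, 18]; color 3: [10, 20].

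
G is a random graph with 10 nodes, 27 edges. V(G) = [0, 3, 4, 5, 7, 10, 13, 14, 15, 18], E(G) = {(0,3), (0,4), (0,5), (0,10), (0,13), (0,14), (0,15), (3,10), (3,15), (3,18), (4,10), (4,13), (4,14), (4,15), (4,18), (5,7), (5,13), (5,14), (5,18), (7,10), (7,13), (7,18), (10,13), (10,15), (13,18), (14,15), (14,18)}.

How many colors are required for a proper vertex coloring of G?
χ(G) = 5

Clique number ω(G) = 4 (lower bound: χ ≥ ω).
Suppose a proper 4-coloring c exists. The clique [0, 3, 10, 15] takes 4 distinct colors; by symmetry let c(0) = 1, c(3) = 2, c(10) = 3, c(15) = 4.
- Vertex 4: neighbors [0, 10, 15] already have colors [1, 3, 4] ⇒ c(4) = 2.
- Vertex 13: neighbors [0, 4, 10] already have colors [1, 2, 3] ⇒ c(13) = 4.
- Vertex 14: neighbors [0, 4, 15] already have colors [1, 2, 4] ⇒ c(14) = 3.
- Vertex 5: neighbors [0, 14, 13] already have colors [1, 3, 4] ⇒ c(5) = 2.
- Vertex 7: neighbors [5, 10, 13] already have colors [2, 3, 4] ⇒ c(7) = 1.
- Vertex 18: neighbors [7, 3, 14, 13] already have colors [1, 2, 3, 4] — all 4 colors blocked. Contradiction.
The forced assignments end in a contradiction, so G has no proper 4-coloring (χ ≥ 5).
The coloring below uses 5 colors, so χ(G) = 5.
A valid 5-coloring: color 1: [0, 18]; color 2: [3, 4, 5]; color 3: [13, 15]; color 4: [10, 14]; color 5: [7].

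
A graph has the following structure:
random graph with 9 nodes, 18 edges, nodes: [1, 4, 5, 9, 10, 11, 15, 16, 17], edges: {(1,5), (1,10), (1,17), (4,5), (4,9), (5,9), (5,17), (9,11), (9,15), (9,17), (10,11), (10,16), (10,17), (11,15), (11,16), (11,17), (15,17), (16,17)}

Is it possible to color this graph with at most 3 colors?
No, G is not 3-colorable

The clique on vertices [10, 11, 16, 17] has size 4 > 3, so it alone needs 4 colors.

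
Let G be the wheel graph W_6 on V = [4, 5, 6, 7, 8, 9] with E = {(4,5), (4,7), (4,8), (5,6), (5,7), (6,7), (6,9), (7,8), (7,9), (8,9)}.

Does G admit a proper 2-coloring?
No, G is not 2-colorable

The clique on vertices [7, 8, 9] has size 3 > 2, so it alone needs 3 colors.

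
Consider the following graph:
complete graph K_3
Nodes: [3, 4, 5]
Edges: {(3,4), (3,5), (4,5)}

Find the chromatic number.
Clique number ω(G) = 3 (lower bound: χ ≥ ω).
The clique on [3, 4, 5] has size 3, forcing χ ≥ 3, and the coloring below uses 3 colors, so χ(G) = 3.
A valid 3-coloring: color 1: [5]; color 2: [4]; color 3: [3].

χ(G) = 3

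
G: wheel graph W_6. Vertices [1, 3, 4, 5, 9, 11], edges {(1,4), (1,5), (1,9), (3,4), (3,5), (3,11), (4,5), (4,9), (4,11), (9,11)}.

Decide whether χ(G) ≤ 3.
No, G is not 3-colorable

Odd cycle [11, 3, 5, 1, 9] needs 3 colors (χ ≥ 3).
Vertex 4 is adjacent to every vertex of [1, 3, 5, 9, 11], which already need 3 colors among themselves, so 4 needs a new color (χ ≥ 4).
Hence χ(G) ≥ 4 > 3, so no proper 3-coloring exists.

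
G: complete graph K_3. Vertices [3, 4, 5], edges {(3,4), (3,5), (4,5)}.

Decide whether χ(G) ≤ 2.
The clique on vertices [3, 4, 5] has size 3 > 2, so it alone needs 3 colors.

No, G is not 2-colorable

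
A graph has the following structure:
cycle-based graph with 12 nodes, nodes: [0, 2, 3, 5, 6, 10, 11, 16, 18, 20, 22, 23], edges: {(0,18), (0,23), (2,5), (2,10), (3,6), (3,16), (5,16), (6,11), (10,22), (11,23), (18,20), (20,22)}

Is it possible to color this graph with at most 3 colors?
Yes, G is 3-colorable

A valid 3-coloring: color 1: [0, 3, 5, 10, 11, 20]; color 2: [2, 6, 16, 18, 22, 23].
(χ(G) = 2 ≤ 3.)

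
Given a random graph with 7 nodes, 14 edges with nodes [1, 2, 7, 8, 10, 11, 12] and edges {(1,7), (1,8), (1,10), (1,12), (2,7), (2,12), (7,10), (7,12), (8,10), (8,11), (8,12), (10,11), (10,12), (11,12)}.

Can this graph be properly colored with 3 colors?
The clique on vertices [1, 8, 10, 12] has size 4 > 3, so it alone needs 4 colors.

No, G is not 3-colorable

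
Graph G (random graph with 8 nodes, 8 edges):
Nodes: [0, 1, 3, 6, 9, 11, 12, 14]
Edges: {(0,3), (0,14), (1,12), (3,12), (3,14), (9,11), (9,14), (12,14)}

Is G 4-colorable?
Yes, G is 4-colorable

A valid 4-coloring: color 1: [1, 6, 11, 14]; color 2: [3, 9]; color 3: [0, 12].
(χ(G) = 3 ≤ 4.)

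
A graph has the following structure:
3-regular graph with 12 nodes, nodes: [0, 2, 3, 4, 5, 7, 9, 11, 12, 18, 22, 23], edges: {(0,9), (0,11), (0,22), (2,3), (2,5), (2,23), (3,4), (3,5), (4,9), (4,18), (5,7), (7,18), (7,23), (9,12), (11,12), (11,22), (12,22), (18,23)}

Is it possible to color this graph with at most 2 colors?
No, G is not 2-colorable

The clique on vertices [0, 11, 22] has size 3 > 2, so it alone needs 3 colors.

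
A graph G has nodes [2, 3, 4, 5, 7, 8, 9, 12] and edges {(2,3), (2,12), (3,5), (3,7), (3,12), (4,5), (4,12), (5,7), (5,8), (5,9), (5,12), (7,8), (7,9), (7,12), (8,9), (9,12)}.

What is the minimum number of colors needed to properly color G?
Clique number ω(G) = 4 (lower bound: χ ≥ ω).
The clique on [5, 7, 8, 9] has size 4, forcing χ ≥ 4, and the coloring below uses 4 colors, so χ(G) = 4.
A valid 4-coloring: color 1: [2, 5]; color 2: [8, 12]; color 3: [4, 7]; color 4: [3, 9].

χ(G) = 4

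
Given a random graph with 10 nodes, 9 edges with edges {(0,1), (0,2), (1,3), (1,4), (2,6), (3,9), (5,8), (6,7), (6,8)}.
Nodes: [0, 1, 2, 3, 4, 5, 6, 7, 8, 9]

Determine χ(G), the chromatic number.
χ(G) = 2

Clique number ω(G) = 2 (lower bound: χ ≥ ω).
The graph is bipartite (no odd cycle), so 2 colors suffice: χ(G) = 2.
A valid 2-coloring: color 1: [0, 3, 4, 5, 6]; color 2: [1, 2, 7, 8, 9].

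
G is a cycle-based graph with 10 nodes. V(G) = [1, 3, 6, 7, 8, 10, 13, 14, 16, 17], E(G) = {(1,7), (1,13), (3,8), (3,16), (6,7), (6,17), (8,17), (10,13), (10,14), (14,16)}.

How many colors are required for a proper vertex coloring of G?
Clique number ω(G) = 2 (lower bound: χ ≥ ω).
The graph is bipartite (no odd cycle), so 2 colors suffice: χ(G) = 2.
A valid 2-coloring: color 1: [1, 6, 8, 10, 16]; color 2: [3, 7, 13, 14, 17].

χ(G) = 2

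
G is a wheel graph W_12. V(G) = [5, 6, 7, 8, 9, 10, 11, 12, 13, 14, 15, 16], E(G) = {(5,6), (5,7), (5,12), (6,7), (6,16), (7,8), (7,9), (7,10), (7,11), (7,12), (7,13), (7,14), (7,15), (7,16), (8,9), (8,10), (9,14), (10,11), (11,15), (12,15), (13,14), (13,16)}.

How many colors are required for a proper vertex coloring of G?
χ(G) = 4

Clique number ω(G) = 3 (lower bound: χ ≥ ω).
Odd cycle [16, 13, 14, 9, 8, 10, 11, 15, 12, 5, 6] needs 3 colors (χ ≥ 3).
Vertex 7 is adjacent to every vertex of [5, 6, 8, 9, 10, 11, 12, 13, 14, 15, 16], which already need 3 colors among themselves, so 7 needs a new color (χ ≥ 4).
The coloring below uses 4 colors, so χ(G) = 4.
A valid 4-coloring: color 1: [7]; color 2: [5, 8, 11, 14, 16]; color 3: [6, 9, 10, 13, 15]; color 4: [12].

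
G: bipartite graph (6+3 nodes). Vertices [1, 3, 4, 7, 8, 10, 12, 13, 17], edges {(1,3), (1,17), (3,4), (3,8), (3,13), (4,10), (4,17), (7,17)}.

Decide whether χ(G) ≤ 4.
Yes, G is 4-colorable

A valid 4-coloring: color 1: [3, 10, 12, 17]; color 2: [1, 4, 7, 8, 13].
(χ(G) = 2 ≤ 4.)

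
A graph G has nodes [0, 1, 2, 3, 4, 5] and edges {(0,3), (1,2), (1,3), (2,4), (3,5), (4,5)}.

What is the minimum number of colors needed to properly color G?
Clique number ω(G) = 2 (lower bound: χ ≥ ω).
Odd cycle [5, 4, 2, 1, 3] needs 3 colors (χ ≥ 3).
The coloring below uses 3 colors, so χ(G) = 3.
A valid 3-coloring: color 1: [2, 3]; color 2: [0, 1, 5]; color 3: [4].

χ(G) = 3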